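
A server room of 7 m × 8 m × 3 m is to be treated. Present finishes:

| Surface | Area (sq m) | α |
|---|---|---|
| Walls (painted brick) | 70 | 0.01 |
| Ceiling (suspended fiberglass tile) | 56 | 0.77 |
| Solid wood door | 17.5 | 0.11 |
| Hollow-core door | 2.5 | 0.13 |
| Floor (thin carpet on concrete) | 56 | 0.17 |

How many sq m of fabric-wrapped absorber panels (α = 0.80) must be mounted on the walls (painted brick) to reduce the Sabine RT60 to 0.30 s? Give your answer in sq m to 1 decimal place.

43.8

Total absorption A₁ = 70×0.01 + 56×0.77 + 17.5×0.11 + 2.5×0.13 + 56×0.17
  = 0.700 + 43.120 + 1.925 + 0.325 + 9.520 = 55.590 sq m sabins.
Required A₂ = 0.161·168/0.30 = 90.160 sabins.
ΔA needed = 90.160 − 55.590 = 34.570 sabins.
Each sq m of panel replacing the walls (painted brick) adds (0.80 − 0.01) = 0.79 sabins.
Panel area = 34.570 / 0.79 = 43.8 sq m.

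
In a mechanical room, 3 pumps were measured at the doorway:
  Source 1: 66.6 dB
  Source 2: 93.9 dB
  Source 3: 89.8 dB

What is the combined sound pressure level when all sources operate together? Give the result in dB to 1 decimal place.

95.3 dB

Σ 10^(Lᵢ/10) = 3.414e+09.
Back to dB: 10·log₁₀ Σ = 95.3 dB.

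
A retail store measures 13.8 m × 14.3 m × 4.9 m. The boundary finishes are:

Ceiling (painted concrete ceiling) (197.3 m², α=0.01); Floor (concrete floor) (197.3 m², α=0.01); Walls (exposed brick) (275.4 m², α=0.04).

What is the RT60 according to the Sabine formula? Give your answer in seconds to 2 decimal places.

10.41 sec

Equivalent absorption area: A = 197.3·0.01 + 197.3·0.01 + 275.4·0.04 = 14.962 m².
Volume V = 13.8 × 14.3 × 4.9 = 966.966 m³.
RT60 = 0.161 · V / A = 0.161 × 966.966 / 14.962 = 10.41 s.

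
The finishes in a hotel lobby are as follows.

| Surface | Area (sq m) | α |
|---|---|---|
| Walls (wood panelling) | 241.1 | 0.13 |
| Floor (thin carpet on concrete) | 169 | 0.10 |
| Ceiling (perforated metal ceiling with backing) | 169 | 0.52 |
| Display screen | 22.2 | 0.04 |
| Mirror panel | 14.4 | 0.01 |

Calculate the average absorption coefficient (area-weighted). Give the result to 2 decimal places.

0.22

S = Σ Sᵢ = 241.1 + 169 + 169 + 22.2 + 14.4 = 615.7 sq m.
Σ(Sᵢαᵢ) = 241.1·0.13 + 169·0.10 + 169·0.52 + 22.2·0.04 + 14.4·0.01 = 137.155.
ᾱ = 137.155 / 615.7 = 0.22.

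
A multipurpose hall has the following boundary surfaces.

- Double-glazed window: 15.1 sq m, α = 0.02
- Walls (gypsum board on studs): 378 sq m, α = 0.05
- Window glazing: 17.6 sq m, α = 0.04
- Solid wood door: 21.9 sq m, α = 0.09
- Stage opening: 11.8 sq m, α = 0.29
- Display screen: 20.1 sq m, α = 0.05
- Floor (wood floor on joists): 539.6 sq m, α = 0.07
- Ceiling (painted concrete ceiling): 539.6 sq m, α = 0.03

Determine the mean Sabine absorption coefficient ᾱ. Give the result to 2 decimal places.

Total surface area S = 1543.7 sq m.
Σ(Sᵢαᵢ) = 15.1×0.02 + 378×0.05 + 17.6×0.04 + 21.9×0.09 + 11.8×0.29 + 20.1×0.05 + 539.6×0.07 + 539.6×0.03 = 80.264.
ᾱ = 80.264 / 1543.7 = 0.05.

0.05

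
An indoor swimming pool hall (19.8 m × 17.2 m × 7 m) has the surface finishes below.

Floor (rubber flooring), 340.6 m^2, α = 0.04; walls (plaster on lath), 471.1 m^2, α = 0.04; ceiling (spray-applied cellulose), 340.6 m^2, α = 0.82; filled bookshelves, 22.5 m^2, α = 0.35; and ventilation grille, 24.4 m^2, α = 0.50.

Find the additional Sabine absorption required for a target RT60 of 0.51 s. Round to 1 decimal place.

Summing Sᵢαᵢ: 13.624 + 18.844 + 279.292 + 7.875 + 12.200 → A₁ = 331.835 sabins.
For T = 0.51 s, need A₂ = 0.161·V/T = 0.161·2383.92/0.51 = 752.571 sabins.
Shortfall: 752.571 − 331.835 = 420.7 sabins.

420.7 sabins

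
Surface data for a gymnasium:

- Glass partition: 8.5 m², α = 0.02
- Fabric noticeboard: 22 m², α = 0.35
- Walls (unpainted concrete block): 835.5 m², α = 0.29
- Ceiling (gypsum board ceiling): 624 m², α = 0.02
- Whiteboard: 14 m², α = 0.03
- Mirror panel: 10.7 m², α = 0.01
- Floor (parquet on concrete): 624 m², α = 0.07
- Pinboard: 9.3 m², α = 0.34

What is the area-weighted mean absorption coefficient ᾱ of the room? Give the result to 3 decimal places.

0.144

S = Σ Sᵢ = 8.5 + 22 + 835.5 + 624 + 14 + 10.7 + 624 + 9.3 = 2148.0 m².
Σ(Sᵢαᵢ) = 8.5×0.02 + 22×0.35 + 835.5×0.29 + 624×0.02 + 14×0.03 + 10.7×0.01 + 624×0.07 + 9.3×0.34 = 310.014.
ᾱ = 310.014 / 2148.0 = 0.144.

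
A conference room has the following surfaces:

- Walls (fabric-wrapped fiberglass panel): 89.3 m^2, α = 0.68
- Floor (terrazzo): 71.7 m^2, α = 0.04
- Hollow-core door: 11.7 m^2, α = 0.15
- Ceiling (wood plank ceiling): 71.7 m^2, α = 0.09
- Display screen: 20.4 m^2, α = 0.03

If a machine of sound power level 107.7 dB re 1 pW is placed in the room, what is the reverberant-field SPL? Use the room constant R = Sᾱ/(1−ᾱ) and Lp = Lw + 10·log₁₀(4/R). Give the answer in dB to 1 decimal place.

A = 72.412 sabins; S = 264.8 m^2.
ᾱ = 72.412/264.8 = 0.2735; R = Sᾱ/(1−ᾱ) = 72.412/(1−0.2735) = 99.672 m^2.
Lp = 107.7 + 10·log₁₀(4/99.672) = 107.7 + (-13.97) = 93.7 dB.

93.7 dB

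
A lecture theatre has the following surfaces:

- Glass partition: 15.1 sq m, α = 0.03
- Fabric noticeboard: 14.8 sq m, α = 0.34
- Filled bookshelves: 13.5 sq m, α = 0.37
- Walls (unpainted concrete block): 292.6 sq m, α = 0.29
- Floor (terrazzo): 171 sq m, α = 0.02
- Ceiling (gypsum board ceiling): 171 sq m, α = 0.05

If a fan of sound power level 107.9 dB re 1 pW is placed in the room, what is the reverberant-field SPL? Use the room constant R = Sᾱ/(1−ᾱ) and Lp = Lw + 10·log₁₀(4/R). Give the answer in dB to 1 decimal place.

92.9 dB

Σ(Sᵢαᵢ) = 15.1×0.03 + 14.8×0.34 + 13.5×0.37 + 292.6×0.29 + 171×0.02 + 171×0.05 = 107.304; total area S = 678.0 sq m.
ᾱ = 107.304/678.0 = 0.1583; R = Sᾱ/(1−ᾱ) = 107.304/(1−0.1583) = 127.485 sq m.
Lp = 107.9 + 10·log₁₀(4/127.485) = 107.9 + (-15.03) = 92.9 dB.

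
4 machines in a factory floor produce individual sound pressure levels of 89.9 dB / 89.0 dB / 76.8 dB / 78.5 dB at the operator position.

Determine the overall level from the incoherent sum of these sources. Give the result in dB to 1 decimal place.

Sum in the linear (power) domain: Σ 10^(Lᵢ/10) = 10^(89.9/10) + 10^(89.0/10) + 10^(76.8/10) + 10^(78.5/10) = 1.89e+09.
Back to dB: 10·log₁₀ Σ = 92.8 dB.

92.8 dB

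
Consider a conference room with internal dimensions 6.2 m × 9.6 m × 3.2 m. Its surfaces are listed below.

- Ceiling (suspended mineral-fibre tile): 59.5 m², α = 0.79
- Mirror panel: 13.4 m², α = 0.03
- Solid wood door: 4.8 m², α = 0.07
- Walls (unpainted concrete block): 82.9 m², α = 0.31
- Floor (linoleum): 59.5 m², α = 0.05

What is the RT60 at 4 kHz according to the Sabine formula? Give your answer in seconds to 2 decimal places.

Equivalent absorption area: A = 59.5·0.79 + 13.4·0.03 + 4.8·0.07 + 82.9·0.31 + 59.5·0.05 = 76.417 m².
V = 6.2·9.6·3.2 = 190.464 m³.
Sabine: RT60 = 0.161 × 190.464 / 76.417 = 0.40 s.

0.40 seconds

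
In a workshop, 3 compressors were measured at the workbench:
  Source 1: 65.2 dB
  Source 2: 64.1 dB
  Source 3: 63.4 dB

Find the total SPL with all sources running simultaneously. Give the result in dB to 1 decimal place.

Σ 10^(Lᵢ/10) = 8.069e+06.
Back to dB: 10·log₁₀ Σ = 69.1 dB.

69.1 dB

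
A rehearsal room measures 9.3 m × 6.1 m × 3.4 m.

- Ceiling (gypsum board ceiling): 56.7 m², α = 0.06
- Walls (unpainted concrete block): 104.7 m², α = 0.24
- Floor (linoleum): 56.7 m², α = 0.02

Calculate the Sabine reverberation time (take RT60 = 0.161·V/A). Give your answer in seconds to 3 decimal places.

1.047 sec

Summing Sᵢαᵢ: 3.402 + 25.128 + 1.134 → A = 29.664 sabins.
Room volume: 192.882 m³.
RT60 = 0.161 · V / A = 0.161 × 192.882 / 29.664 = 1.047 s.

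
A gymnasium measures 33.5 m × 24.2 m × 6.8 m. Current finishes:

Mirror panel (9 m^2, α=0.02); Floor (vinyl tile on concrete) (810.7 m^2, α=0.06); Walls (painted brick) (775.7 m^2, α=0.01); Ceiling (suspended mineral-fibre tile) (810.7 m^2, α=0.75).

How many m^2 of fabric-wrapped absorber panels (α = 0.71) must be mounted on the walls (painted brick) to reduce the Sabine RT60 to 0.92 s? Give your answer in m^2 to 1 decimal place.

428.8

Summing Sᵢαᵢ: 0.180 + 48.642 + 7.757 + 608.025 → A₁ = 664.604 sabins.
V = 5512.76 m³. Target absorption A₂ = 0.161 × 5512.76 / 0.92 = 964.733 sabins.
ΔA needed = 964.733 − 664.604 = 300.129 sabins.
Each m^2 of panel replacing the walls (painted brick) adds (0.71 − 0.01) = 0.70 sabins.
Area = ΔA/Δα = 300.129/0.70 = 428.8 m^2.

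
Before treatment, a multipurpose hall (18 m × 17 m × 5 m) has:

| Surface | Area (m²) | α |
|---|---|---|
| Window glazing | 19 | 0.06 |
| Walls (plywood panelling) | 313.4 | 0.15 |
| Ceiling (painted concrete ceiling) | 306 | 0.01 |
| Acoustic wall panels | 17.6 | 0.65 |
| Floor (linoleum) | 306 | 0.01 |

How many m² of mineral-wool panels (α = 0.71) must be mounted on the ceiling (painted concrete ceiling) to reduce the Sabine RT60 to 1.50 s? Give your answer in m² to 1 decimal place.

140.7

A₁ = Σ Sᵢαᵢ = 19*0.06 + 313.4*0.15 + 306*0.01 + 17.6*0.65 + 306*0.01 = 65.710 sabins.
Required A₂ = 0.161·1530/1.50 = 164.220 sabins.
ΔA needed = 164.220 − 65.710 = 98.510 sabins.
Each m² of panel replacing the ceiling (painted concrete ceiling) adds (0.71 − 0.01) = 0.70 sabins.
Area = ΔA/Δα = 98.510/0.70 = 140.7 m².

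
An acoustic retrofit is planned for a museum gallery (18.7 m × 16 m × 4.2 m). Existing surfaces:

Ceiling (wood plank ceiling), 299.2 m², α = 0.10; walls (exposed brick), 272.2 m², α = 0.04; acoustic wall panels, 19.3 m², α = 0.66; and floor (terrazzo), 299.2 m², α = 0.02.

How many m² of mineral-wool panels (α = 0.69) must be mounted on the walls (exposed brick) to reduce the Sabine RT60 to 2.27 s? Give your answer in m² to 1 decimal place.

45.5

Equivalent absorption area: A₁ = 299.2·0.10 + 272.2·0.04 + 19.3·0.66 + 299.2·0.02 = 59.530 m².
Required A₂ = 0.161·1256.64/2.27 = 89.127 sabins.
ΔA needed = 89.127 − 59.530 = 29.597 sabins.
Net gain per m²: Δα = 0.69 − 0.04 = 0.65.
Area = ΔA/Δα = 29.597/0.65 = 45.5 m².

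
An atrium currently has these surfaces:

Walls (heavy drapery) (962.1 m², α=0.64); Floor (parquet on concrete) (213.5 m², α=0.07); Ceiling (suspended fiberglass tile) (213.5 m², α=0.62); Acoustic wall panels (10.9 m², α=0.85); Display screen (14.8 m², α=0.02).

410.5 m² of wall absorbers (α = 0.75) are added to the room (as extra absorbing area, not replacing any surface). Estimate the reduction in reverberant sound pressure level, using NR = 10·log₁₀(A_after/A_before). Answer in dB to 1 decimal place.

Total absorption A_before = 962.1·0.64 + 213.5·0.07 + 213.5·0.62 + 10.9·0.85 + 14.8·0.02
  = 615.744 + 14.945 + 132.370 + 9.265 + 0.296 = 772.620 m² sabins.
Added absorption = 410.5 × 0.75 = 307.875 sabins.
A_after = 772.620 + 307.875 = 1080.495 sabins.
NR = 10·log₁₀(1080.495/772.620) = 1.5 dB.

1.5 dB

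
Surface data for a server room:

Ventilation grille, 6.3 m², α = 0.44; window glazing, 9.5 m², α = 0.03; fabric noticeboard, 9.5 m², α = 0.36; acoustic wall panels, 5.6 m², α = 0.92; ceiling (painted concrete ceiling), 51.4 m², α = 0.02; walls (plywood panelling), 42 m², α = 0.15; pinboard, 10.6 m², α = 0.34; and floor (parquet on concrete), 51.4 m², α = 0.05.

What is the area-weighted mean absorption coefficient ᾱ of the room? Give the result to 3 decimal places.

Total surface area S = 186.3 m².
Weighted sum Σ Sα = 25.131.
ᾱ = A/S = 0.135.

0.135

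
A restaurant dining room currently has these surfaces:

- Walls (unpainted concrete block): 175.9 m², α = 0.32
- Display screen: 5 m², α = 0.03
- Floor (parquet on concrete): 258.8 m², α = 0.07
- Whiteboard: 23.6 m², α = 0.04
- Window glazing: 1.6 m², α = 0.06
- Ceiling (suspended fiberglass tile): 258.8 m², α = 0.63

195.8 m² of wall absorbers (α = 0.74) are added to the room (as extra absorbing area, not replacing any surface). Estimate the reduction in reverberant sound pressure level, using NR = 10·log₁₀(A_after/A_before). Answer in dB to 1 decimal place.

A_before = Σ Sᵢαᵢ = 175.9×0.32 + 5×0.03 + 258.8×0.07 + 23.6×0.04 + 1.6×0.06 + 258.8×0.63 = 238.638 sabins.
Treatment contributes 195.8·0.74 = 144.892 sabins.
A_after = 238.638 + 144.892 = 383.530 sabins.
NR = 10·log₁₀(383.530/238.638) = 2.1 dB.

2.1 dB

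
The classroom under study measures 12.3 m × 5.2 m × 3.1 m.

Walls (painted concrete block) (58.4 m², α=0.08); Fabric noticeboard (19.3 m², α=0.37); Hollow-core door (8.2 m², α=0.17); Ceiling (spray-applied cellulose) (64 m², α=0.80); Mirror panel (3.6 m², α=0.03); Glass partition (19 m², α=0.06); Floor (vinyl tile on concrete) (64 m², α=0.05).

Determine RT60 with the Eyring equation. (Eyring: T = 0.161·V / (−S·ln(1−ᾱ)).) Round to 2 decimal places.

Total surface area S = 58.4 + 19.3 + 8.2 + 64 + 3.6 + 19 + 64 = 236.5 m².
Absorption A = 58.4·0.08 + 19.3·0.37 + 8.2·0.17 + 64·0.80 + 3.6·0.03 + 19·0.06 + 64·0.05 = 68.855 sabins.
Mean coefficient ᾱ = A/S = 0.2911.
−S·ln(1−ᾱ) = −236.5 × ln(1 − 0.2911) = 81.366.
V = 12.3 × 5.2 × 3.1 = 198.276 m³.
RT60 = 0.161 × 198.276 / 81.366 = 0.39 s.

0.39 sec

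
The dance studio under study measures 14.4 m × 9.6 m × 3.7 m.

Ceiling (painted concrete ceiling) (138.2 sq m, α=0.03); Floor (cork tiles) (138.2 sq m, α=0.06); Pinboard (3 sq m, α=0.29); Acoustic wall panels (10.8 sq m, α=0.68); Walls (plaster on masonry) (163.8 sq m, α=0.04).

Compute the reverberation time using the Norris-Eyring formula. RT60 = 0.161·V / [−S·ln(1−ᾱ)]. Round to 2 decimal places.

S = Σ Sᵢ = 454.0 sq m.
Σ(Sᵢαᵢ) = 138.2·0.03 + 138.2·0.06 + 3·0.29 + 10.8·0.68 + 163.8·0.04 = 27.204.
ᾱ = 27.204 / 454.0 = 0.0599.
−S·ln(1−ᾱ) = −454.0 × ln(1 − 0.0599) = 28.043.
V = 14.4 × 9.6 × 3.7 = 511.488 m³.
T = 0.161·V/[−S·ln(1−ᾱ)] = 0.161·511.488/28.043 = 2.94 s.

2.94 sec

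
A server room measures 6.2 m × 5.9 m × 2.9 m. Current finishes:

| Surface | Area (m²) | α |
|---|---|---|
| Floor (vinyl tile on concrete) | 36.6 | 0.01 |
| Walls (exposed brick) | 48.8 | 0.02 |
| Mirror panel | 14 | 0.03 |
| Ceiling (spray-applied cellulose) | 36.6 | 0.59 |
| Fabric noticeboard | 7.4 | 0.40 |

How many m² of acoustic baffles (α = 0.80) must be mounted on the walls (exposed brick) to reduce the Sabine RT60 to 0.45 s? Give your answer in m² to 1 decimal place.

Equivalent absorption area: A₁ = 36.6×0.01 + 48.8×0.02 + 14×0.03 + 36.6×0.59 + 7.4×0.40 = 26.316 m².
Required A₂ = 0.161·106.082/0.45 = 37.954 sabins.
ΔA needed = 37.954 − 26.316 = 11.638 sabins.
Net gain per m²: Δα = 0.80 − 0.02 = 0.78.
Area = ΔA/Δα = 11.638/0.78 = 14.9 m².

14.9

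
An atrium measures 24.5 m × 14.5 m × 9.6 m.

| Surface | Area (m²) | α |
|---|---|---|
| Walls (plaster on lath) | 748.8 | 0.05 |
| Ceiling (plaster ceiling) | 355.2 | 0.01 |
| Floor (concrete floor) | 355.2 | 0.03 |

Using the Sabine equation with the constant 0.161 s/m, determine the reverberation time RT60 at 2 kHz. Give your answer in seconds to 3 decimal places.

Equivalent absorption area: A = 748.8*0.05 + 355.2*0.01 + 355.2*0.03 = 51.648 m².
V = 24.5·14.5·9.6 = 3410.4 m³.
Sabine: RT60 = 0.161 × 3410.4 / 51.648 = 10.631 s.

10.631 s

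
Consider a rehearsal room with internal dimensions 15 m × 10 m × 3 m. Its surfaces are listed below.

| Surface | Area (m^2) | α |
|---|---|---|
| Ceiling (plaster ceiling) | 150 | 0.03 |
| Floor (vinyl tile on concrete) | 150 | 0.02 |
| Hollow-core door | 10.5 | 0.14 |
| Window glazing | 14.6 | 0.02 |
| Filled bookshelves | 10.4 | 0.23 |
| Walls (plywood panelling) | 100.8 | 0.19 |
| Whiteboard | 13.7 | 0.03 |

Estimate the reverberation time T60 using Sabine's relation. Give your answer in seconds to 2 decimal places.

2.32 sec

Equivalent absorption area: A = 150×0.03 + 150×0.02 + 10.5×0.14 + 14.6×0.02 + 10.4×0.23 + 100.8×0.19 + 13.7×0.03 = 31.217 m^2.
Volume V = 15 × 10 × 3 = 450 m³.
Sabine: RT60 = 0.161 × 450 / 31.217 = 2.32 s.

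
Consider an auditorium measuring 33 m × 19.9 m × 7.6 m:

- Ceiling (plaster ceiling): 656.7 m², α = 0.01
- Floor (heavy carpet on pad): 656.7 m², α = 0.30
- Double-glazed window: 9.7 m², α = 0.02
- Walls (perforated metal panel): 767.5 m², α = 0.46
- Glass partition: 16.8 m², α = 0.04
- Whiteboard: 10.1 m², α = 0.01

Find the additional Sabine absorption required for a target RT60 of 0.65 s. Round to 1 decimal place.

Equivalent absorption area: A₁ = 656.7×0.01 + 656.7×0.30 + 9.7×0.02 + 767.5×0.46 + 16.8×0.04 + 10.1×0.01 = 557.594 m².
For T = 0.65 s, need A₂ = 0.161·V/T = 0.161·4990.92/0.65 = 1236.212 sabins.
Additional absorption ΔA = 1236.212 − 557.594 = 678.6 sabins.

678.6 sabins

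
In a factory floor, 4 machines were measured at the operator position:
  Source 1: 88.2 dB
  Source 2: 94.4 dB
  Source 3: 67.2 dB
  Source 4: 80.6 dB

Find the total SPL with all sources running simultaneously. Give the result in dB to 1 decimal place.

Converting to relative power and adding: 10^(88.2/10) + 10^(94.4/10) + 10^(67.2/10) + 10^(80.6/10) = 3.535e+09.
Back to dB: 10·log₁₀ Σ = 95.5 dB.

95.5 dB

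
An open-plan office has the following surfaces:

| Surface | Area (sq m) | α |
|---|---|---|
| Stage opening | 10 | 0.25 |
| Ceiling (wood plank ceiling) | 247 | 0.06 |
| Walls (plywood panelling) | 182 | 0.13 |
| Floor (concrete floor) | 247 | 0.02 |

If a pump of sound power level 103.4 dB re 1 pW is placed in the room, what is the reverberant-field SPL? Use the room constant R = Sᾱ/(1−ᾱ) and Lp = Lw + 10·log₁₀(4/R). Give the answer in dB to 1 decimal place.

Σ(Sᵢαᵢ) = 10·0.25 + 247·0.06 + 182·0.13 + 247·0.02 = 45.920; total area S = 686.0 sq m.
ᾱ = 0.0669, so room constant R = A/(1−ᾱ) = 49.212 sq m.
Lp = Lw + 10 log₁₀(4/R) = 103.4 -10.90 = 92.5 dB.

92.5 dB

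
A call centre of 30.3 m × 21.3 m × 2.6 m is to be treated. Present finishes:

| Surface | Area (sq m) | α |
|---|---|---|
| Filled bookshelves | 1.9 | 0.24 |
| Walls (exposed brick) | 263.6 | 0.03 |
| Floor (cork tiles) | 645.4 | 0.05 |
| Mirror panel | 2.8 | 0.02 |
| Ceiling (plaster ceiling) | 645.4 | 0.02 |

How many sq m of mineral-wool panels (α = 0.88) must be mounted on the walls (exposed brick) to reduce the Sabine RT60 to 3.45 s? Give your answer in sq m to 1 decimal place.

A₁ = Σ Sᵢαᵢ = 1.9*0.24 + 263.6*0.03 + 645.4*0.05 + 2.8*0.02 + 645.4*0.02 = 53.598 sabins.
Required A₂ = 0.161·1678.014/3.45 = 78.307 sabins.
ΔA needed = 78.307 − 53.598 = 24.709 sabins.
Each sq m of panel replacing the walls (exposed brick) adds (0.88 − 0.03) = 0.85 sabins.
Panel area = 24.709 / 0.85 = 29.1 sq m.

29.1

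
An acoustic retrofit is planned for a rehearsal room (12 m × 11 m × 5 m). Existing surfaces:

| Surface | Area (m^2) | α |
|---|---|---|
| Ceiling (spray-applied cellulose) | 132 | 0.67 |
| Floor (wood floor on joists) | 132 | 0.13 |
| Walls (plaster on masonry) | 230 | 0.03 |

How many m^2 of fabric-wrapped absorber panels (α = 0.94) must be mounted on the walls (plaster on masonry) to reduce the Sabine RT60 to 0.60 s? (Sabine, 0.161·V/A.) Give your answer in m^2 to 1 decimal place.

71.0

Total absorption A₁ = 132·0.67 + 132·0.13 + 230·0.03
  = 88.440 + 17.160 + 6.900 = 112.500 m^2 sabins.
Required A₂ = 0.161·660/0.60 = 177.100 sabins.
Absorption to add: 177.100 − 112.500 = 64.600 sabins.
Net gain per m^2: Δα = 0.94 − 0.03 = 0.91.
Area = ΔA/Δα = 64.600/0.91 = 71.0 m^2.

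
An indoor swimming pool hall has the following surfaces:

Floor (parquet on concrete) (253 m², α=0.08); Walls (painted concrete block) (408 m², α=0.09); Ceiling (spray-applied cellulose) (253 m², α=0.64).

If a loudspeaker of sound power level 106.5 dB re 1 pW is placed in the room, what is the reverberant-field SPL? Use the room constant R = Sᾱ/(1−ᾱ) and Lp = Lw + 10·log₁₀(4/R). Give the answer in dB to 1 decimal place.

87.9 dB

Σ(Sᵢαᵢ) = 253·0.08 + 408·0.09 + 253·0.64 = 218.880; total area S = 914.0 m².
ᾱ = 218.880/914.0 = 0.2395; R = Sᾱ/(1−ᾱ) = 218.880/(1−0.2395) = 287.811 m².
Lp = Lw + 10 log₁₀(4/R) = 106.5 -18.57 = 87.9 dB.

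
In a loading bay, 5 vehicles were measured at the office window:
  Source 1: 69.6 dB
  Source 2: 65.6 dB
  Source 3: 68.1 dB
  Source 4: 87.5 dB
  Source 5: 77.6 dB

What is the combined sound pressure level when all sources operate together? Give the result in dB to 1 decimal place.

Converting to relative power and adding: 10^(69.6/10) + 10^(65.6/10) + 10^(68.1/10) + 10^(87.5/10) + 10^(77.6/10) = 6.391e+08.
Combined level = 10 log₁₀(6.391e+08) = 88.1 dB.

88.1 dB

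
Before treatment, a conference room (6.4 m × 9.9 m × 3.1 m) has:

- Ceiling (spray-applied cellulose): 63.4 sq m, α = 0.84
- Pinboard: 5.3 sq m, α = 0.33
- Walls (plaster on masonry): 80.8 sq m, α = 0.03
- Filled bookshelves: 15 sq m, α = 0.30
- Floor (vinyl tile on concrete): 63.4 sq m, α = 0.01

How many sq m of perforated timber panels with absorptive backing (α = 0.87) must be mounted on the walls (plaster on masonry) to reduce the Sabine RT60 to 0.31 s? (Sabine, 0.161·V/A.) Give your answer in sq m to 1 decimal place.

47.0

A₁ = Σ Sᵢαᵢ = 63.4×0.84 + 5.3×0.33 + 80.8×0.03 + 15×0.30 + 63.4×0.01 = 62.563 sabins.
Required A₂ = 0.161·196.416/0.31 = 102.010 sabins.
ΔA needed = 102.010 − 62.563 = 39.447 sabins.
Net gain per sq m: Δα = 0.87 − 0.03 = 0.84.
Area = ΔA/Δα = 39.447/0.84 = 47.0 sq m.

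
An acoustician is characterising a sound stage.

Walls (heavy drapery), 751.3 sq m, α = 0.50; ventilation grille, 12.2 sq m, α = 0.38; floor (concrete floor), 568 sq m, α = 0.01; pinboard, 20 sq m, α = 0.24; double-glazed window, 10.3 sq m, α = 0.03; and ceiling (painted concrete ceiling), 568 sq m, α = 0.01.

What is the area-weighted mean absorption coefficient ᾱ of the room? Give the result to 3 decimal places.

Total surface area S = 1929.8 sq m.
Σ(Sᵢαᵢ) = 751.3×0.50 + 12.2×0.38 + 568×0.01 + 20×0.24 + 10.3×0.03 + 568×0.01 = 396.755.
ᾱ = A/S = 0.206.

0.206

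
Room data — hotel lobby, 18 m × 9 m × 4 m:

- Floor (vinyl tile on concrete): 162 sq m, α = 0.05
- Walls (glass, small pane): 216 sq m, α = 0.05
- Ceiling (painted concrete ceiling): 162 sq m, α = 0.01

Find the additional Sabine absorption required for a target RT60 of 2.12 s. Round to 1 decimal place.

28.7 sabins

Summing Sᵢαᵢ: 8.100 + 10.800 + 1.620 → A₁ = 20.520 sabins.
V = 648 m³. Required absorption A₂ = 0.161 × 648 / 2.12 = 49.211 sabins.
ΔA = A₂ − A₁ = 49.211 − 20.520 = 28.7 sabins.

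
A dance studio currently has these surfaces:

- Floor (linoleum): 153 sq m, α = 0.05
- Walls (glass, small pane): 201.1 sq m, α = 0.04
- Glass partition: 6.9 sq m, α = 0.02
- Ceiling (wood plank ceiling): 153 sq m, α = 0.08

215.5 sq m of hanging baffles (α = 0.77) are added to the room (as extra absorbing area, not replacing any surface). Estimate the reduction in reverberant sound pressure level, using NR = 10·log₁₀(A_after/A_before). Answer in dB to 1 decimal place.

Total absorption A_before = 153×0.05 + 201.1×0.04 + 6.9×0.02 + 153×0.08
  = 7.650 + 8.044 + 0.138 + 12.240 = 28.072 sq m sabins.
Added absorption = 215.5 × 0.77 = 165.935 sabins.
A_after = 28.072 + 165.935 = 194.007 sabins.
Reduction = 10 log₁₀(A_after/A_before) = 10 log₁₀(6.9111) = 8.4 dB.

8.4 dB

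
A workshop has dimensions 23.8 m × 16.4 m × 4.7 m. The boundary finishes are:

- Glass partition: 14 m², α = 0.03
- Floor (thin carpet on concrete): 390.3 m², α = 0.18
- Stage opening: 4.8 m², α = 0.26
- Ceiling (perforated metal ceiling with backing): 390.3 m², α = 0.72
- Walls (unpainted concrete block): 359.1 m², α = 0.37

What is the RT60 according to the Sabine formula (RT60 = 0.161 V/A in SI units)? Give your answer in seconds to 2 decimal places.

A = Σ Sᵢαᵢ = 14×0.03 + 390.3×0.18 + 4.8×0.26 + 390.3×0.72 + 359.1×0.37 = 485.805 sabins.
Volume V = 23.8 × 16.4 × 4.7 = 1834.504 m³.
Sabine: RT60 = 0.161 × 1834.504 / 485.805 = 0.61 s.

0.61 sec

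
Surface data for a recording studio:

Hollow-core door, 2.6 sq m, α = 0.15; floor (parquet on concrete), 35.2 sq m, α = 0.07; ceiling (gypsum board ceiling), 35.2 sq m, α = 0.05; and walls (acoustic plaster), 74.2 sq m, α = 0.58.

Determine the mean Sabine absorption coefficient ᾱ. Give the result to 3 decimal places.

Total surface area S = 147.2 sq m.
Weighted sum Σ Sα = 47.650.
ᾱ = 47.650 / 147.2 = 0.324.

0.324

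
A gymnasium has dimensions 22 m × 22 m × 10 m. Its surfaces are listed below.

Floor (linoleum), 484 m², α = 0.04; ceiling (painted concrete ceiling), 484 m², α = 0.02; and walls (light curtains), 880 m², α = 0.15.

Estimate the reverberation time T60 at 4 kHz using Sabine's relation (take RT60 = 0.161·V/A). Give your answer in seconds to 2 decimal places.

Summing Sᵢαᵢ: 19.360 + 9.680 + 132.000 → A = 161.040 sabins.
V = 22·22·10 = 4840 m³.
T = 0.161 V/A = 0.161·4840/161.040 = 4.84 s.

4.84 seconds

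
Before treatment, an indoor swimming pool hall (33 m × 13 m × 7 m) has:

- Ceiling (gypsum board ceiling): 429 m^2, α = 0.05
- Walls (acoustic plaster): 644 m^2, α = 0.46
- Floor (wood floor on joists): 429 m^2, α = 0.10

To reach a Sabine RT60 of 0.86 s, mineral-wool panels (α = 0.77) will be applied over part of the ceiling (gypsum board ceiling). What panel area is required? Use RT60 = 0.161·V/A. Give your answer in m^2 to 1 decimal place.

280.0

Total absorption A₁ = 429*0.05 + 644*0.46 + 429*0.10
  = 21.450 + 296.240 + 42.900 = 360.590 m^2 sabins.
V = 3003 m³. Target absorption A₂ = 0.161 × 3003 / 0.86 = 562.190 sabins.
ΔA needed = 562.190 − 360.590 = 201.600 sabins.
Net gain per m^2: Δα = 0.77 − 0.05 = 0.72.
Area = ΔA/Δα = 201.600/0.72 = 280.0 m^2.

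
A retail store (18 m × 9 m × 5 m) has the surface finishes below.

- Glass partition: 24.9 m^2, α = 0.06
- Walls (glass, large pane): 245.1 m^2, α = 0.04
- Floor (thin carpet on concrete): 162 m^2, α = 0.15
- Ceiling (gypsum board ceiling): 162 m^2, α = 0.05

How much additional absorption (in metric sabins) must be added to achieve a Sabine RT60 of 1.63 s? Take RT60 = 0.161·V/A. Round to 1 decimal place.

Summing Sᵢαᵢ: 1.494 + 9.804 + 24.300 + 8.100 → A₁ = 43.698 sabins.
For T = 1.63 s, need A₂ = 0.161·V/T = 0.161·810/1.63 = 80.006 sabins.
Shortfall: 80.006 − 43.698 = 36.3 sabins.

36.3 sabins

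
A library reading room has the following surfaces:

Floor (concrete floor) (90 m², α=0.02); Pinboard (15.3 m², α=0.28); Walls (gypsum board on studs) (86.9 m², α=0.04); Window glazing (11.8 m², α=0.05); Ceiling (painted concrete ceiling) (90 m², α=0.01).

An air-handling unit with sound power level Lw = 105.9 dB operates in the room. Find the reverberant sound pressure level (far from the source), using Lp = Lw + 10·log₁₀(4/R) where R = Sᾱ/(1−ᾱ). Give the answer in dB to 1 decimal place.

101.3 dB

A = 11.050 sabins; S = 294.0 m².
ᾱ = 0.0376, so room constant R = A/(1−ᾱ) = 11.482 m².
Lp = 105.9 + 10·log₁₀(4/11.482) = 105.9 + (-4.58) = 101.3 dB.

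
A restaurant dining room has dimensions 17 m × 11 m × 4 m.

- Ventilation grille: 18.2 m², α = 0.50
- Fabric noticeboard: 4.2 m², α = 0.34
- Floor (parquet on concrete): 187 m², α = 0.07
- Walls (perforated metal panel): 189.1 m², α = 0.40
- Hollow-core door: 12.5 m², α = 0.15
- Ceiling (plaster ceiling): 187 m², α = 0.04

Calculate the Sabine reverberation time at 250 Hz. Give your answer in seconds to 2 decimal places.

A = Σ Sᵢαᵢ = 18.2×0.50 + 4.2×0.34 + 187×0.07 + 189.1×0.40 + 12.5×0.15 + 187×0.04 = 108.613 sabins.
V = 17·11·4 = 748 m³.
T = 0.161 V/A = 0.161·748/108.613 = 1.11 s.

1.11 sec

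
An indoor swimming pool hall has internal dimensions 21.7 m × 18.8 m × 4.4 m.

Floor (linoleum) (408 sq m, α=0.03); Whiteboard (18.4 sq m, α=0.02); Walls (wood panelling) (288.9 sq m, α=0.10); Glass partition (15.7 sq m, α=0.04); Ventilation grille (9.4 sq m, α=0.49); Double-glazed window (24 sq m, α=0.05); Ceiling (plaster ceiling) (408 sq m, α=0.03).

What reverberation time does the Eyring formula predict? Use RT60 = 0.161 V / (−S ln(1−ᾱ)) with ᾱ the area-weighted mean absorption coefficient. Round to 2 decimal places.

Total surface area S = 408 + 18.4 + 288.9 + 15.7 + 9.4 + 24 + 408 = 1172.4 sq m.
Σ(Sᵢαᵢ) = 408·0.03 + 18.4·0.02 + 288.9·0.10 + 15.7·0.04 + 9.4·0.49 + 24·0.05 + 408·0.03 = 60.172.
ᾱ = 60.172 / 1172.4 = 0.0513.
Eyring denominator: −S ln(1−ᾱ) = 61.742.
V = 21.7 × 18.8 × 4.4 = 1795.024 m³.
T = 0.161·V/[−S·ln(1−ᾱ)] = 0.161·1795.024/61.742 = 4.68 s.

4.68 s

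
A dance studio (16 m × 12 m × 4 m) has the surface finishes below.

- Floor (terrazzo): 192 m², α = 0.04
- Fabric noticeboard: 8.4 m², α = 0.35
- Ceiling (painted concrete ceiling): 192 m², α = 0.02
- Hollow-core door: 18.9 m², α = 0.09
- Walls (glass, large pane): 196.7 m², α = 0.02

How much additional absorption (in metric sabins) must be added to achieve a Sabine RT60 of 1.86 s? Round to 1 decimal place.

A₁ = Σ Sᵢαᵢ = 192×0.04 + 8.4×0.35 + 192×0.02 + 18.9×0.09 + 196.7×0.02 = 20.095 sabins.
Target A₂ = 0.161·768/1.86 = 66.477 sabins (V = 768 m³).
ΔA = A₂ − A₁ = 66.477 − 20.095 = 46.4 sabins.

46.4 sabins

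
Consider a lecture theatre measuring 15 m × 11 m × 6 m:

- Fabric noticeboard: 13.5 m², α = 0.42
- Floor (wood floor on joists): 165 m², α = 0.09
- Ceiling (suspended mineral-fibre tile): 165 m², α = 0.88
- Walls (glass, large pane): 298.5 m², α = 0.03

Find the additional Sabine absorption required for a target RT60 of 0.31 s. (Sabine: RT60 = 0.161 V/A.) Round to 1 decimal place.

339.5 sabins

Equivalent absorption area: A₁ = 13.5×0.42 + 165×0.09 + 165×0.88 + 298.5×0.03 = 174.675 m².
Target A₂ = 0.161·990/0.31 = 514.161 sabins (V = 990 m³).
Shortfall: 514.161 − 174.675 = 339.5 sabins.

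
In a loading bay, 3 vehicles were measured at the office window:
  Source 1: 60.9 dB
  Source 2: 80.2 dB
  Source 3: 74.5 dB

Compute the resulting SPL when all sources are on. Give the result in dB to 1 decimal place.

Converting to relative power and adding: 10^(60.9/10) + 10^(80.2/10) + 10^(74.5/10) = 1.341e+08.
Combined level = 10 log₁₀(1.341e+08) = 81.3 dB.

81.3 dB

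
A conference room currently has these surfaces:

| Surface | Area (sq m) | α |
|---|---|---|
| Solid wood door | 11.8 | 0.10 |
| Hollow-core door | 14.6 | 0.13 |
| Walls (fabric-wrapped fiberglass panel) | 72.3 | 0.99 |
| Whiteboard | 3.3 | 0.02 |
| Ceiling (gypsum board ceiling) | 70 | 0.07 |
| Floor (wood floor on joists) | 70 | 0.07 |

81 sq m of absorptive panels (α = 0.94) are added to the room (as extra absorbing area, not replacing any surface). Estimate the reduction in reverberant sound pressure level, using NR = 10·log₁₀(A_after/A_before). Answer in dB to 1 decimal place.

A_before = Σ Sᵢαᵢ = 11.8·0.10 + 14.6·0.13 + 72.3·0.99 + 3.3·0.02 + 70·0.07 + 70·0.07 = 84.521 sabins.
Treatment contributes 81·0.94 = 76.140 sabins.
A_after = 84.521 + 76.140 = 160.661 sabins.
Reduction = 10 log₁₀(A_after/A_before) = 10 log₁₀(1.9008) = 2.8 dB.

2.8 dB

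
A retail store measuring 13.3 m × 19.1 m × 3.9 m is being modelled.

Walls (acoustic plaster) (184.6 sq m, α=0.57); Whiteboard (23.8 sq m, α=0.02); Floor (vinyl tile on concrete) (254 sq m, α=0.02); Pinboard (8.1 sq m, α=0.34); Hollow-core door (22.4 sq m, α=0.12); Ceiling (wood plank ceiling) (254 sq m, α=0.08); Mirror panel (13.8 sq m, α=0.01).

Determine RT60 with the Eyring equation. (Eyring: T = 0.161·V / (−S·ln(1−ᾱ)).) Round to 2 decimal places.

S = Σ Sᵢ = 760.7 sq m.
Σ(Sᵢαᵢ) = 184.6·0.57 + 23.8·0.02 + 254·0.02 + 8.1·0.34 + 22.4·0.12 + 254·0.08 + 13.8·0.01 = 136.678.
ᾱ = 136.678 / 760.7 = 0.1797.
Eyring denominator: −S ln(1−ᾱ) = 150.683.
V = 13.3 × 19.1 × 3.9 = 990.717 m³.
T = 0.161·V/[−S·ln(1−ᾱ)] = 0.161·990.717/150.683 = 1.06 s.

1.06 sec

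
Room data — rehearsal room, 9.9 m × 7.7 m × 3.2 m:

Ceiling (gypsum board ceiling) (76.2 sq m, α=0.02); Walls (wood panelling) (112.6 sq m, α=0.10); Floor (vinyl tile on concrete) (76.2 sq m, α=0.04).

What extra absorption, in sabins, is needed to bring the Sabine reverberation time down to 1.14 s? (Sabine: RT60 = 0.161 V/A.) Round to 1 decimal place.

18.6 sabins

Total absorption A₁ = 76.2*0.02 + 112.6*0.10 + 76.2*0.04
  = 1.524 + 11.260 + 3.048 = 15.832 sq m sabins.
Target A₂ = 0.161·243.936/1.14 = 34.451 sabins (V = 243.936 m³).
Shortfall: 34.451 − 15.832 = 18.6 sabins.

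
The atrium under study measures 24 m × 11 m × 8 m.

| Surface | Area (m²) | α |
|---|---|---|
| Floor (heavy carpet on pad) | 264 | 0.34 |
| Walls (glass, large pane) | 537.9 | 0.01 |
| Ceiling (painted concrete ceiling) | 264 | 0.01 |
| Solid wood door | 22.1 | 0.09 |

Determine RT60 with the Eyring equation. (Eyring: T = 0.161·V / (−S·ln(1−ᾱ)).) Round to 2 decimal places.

3.25 s

S = Σ Sᵢ = 1088.0 m².
Σ(Sᵢαᵢ) = 264·0.34 + 537.9·0.01 + 264·0.01 + 22.1·0.09 = 99.768.
ᾱ = 99.768 / 1088.0 = 0.0917.
−S·ln(1−ᾱ) = −1088.0 × ln(1 − 0.0917) = 104.644.
V = 24 × 11 × 8 = 2112 m³.
T = 0.161·V/[−S·ln(1−ᾱ)] = 0.161·2112/104.644 = 3.25 s.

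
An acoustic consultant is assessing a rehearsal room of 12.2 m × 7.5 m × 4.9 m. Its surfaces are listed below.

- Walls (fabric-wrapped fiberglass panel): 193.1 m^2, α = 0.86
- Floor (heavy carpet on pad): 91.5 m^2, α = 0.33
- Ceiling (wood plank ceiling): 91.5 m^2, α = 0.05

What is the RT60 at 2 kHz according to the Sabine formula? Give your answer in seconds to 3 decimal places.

0.359 s

Total absorption A = 193.1·0.86 + 91.5·0.33 + 91.5·0.05
  = 166.066 + 30.195 + 4.575 = 200.836 m^2 sabins.
Volume V = 12.2 × 7.5 × 4.9 = 448.35 m³.
T = 0.161 V/A = 0.161·448.35/200.836 = 0.359 s.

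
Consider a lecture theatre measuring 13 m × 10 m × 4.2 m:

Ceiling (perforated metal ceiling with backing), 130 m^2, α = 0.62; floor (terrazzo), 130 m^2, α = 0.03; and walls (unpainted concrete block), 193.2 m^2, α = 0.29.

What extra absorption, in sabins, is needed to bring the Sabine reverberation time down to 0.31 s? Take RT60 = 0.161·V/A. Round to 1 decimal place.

143.0 sabins

A₁ = Σ Sᵢαᵢ = 130×0.62 + 130×0.03 + 193.2×0.29 = 140.528 sabins.
Target A₂ = 0.161·546/0.31 = 283.568 sabins (V = 546 m³).
ΔA = A₂ − A₁ = 283.568 − 140.528 = 143.0 sabins.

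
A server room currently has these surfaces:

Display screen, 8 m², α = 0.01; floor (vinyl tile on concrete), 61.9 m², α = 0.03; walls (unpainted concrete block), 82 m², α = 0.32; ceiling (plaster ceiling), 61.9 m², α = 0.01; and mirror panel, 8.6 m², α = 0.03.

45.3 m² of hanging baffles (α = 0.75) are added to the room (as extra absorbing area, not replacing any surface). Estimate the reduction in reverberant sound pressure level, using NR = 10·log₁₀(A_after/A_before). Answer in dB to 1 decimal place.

Summing Sᵢαᵢ: 0.080 + 1.857 + 26.240 + 0.619 + 0.258 → A_before = 29.054 sabins.
Added absorption = 45.3 × 0.75 = 33.975 sabins.
New total A_after = 63.029 sabins.
Reduction = 10 log₁₀(A_after/A_before) = 10 log₁₀(2.1694) = 3.4 dB.

3.4 dB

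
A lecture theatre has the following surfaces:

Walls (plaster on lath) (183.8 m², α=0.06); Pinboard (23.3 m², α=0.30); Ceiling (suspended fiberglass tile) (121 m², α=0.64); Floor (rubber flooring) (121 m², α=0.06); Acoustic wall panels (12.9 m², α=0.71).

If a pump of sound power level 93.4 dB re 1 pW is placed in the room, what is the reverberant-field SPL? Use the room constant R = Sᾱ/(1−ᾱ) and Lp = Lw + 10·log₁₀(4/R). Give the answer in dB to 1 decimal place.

Σ(Sᵢαᵢ) = 183.8×0.06 + 23.3×0.30 + 121×0.64 + 121×0.06 + 12.9×0.71 = 111.877; total area S = 462.0 m².
ᾱ = 0.2422, so room constant R = A/(1−ᾱ) = 147.634 m².
Lp = Lw + 10 log₁₀(4/R) = 93.4 -15.67 = 77.7 dB.

77.7 dB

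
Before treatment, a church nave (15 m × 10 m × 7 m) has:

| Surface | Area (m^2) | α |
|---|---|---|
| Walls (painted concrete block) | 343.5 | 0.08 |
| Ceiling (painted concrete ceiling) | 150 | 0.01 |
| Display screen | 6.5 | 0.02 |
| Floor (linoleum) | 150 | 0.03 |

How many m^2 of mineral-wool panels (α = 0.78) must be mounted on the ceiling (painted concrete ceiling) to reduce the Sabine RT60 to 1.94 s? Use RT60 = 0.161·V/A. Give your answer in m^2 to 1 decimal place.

69.5

Total absorption A₁ = 343.5×0.08 + 150×0.01 + 6.5×0.02 + 150×0.03
  = 27.480 + 1.500 + 0.130 + 4.500 = 33.610 m^2 sabins.
V = 1050 m³. Target absorption A₂ = 0.161 × 1050 / 1.94 = 87.139 sabins.
Absorption to add: 87.139 − 33.610 = 53.529 sabins.
Net gain per m^2: Δα = 0.78 − 0.01 = 0.77.
Area = ΔA/Δα = 53.529/0.77 = 69.5 m^2.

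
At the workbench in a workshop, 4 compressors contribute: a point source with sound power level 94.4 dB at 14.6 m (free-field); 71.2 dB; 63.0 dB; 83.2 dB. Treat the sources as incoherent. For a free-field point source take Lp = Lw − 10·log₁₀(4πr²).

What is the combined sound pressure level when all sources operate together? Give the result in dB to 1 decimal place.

Source at 14.6 m: Lp = 94.4 − 10·log₁₀(4π·14.6²) = 94.4 − 10·log₁₀(2678.648) = 60.1 dB.
Converting to relative power and adding: 10^(60.1/10) + 10^(71.2/10) + 10^(63.0/10) + 10^(83.2/10) = 2.251e+08.
L_total = 10·log₁₀(2.251e+08) = 83.5 dB.

83.5 dB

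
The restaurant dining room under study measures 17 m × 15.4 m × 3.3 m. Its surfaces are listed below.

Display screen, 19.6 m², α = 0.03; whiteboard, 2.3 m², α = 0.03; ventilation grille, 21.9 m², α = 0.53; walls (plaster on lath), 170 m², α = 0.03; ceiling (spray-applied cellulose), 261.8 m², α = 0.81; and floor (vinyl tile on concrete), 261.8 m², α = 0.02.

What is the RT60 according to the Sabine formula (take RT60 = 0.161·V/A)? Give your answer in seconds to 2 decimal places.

A = Σ Sᵢαᵢ = 19.6*0.03 + 2.3*0.03 + 21.9*0.53 + 170*0.03 + 261.8*0.81 + 261.8*0.02 = 234.658 sabins.
Volume V = 17 × 15.4 × 3.3 = 863.94 m³.
Sabine: RT60 = 0.161 × 863.94 / 234.658 = 0.59 s.

0.59 seconds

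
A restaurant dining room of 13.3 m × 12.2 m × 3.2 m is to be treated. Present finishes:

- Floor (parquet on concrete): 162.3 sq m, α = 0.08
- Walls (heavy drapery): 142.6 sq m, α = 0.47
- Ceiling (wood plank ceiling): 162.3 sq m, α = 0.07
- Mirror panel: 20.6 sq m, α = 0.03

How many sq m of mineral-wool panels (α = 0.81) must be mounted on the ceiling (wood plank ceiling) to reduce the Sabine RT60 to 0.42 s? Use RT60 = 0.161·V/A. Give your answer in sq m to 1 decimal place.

144.7

A₁ = Σ Sᵢαᵢ = 162.3*0.08 + 142.6*0.47 + 162.3*0.07 + 20.6*0.03 = 91.985 sabins.
V = 519.232 m³. Target absorption A₂ = 0.161 × 519.232 / 0.42 = 199.039 sabins.
ΔA needed = 199.039 − 91.985 = 107.054 sabins.
Each sq m of panel replacing the ceiling (wood plank ceiling) adds (0.81 − 0.07) = 0.74 sabins.
Panel area = 107.054 / 0.74 = 144.7 sq m.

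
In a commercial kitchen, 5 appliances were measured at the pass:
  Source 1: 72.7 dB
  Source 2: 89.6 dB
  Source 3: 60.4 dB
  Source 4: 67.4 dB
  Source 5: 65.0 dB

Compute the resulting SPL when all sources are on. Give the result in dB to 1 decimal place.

Converting to relative power and adding: 10^(72.7/10) + 10^(89.6/10) + 10^(60.4/10) + 10^(67.4/10) + 10^(65.0/10) = 9.404e+08.
Combined level = 10 log₁₀(9.404e+08) = 89.7 dB.

89.7 dB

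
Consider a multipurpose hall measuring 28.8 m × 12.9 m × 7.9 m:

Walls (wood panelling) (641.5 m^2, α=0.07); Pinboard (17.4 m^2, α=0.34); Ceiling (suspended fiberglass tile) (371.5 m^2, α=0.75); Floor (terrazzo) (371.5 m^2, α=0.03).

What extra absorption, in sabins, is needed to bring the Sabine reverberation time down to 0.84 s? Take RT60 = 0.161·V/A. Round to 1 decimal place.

222.0 sabins

Total absorption A₁ = 641.5×0.07 + 17.4×0.34 + 371.5×0.75 + 371.5×0.03
  = 44.905 + 5.916 + 278.625 + 11.145 = 340.591 m^2 sabins.
For T = 0.84 s, need A₂ = 0.161·V/T = 0.161·2935.008/0.84 = 562.543 sabins.
Shortfall: 562.543 − 340.591 = 222.0 sabins.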